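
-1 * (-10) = 10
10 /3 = 3.33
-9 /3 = -3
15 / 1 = 15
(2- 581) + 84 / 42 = -577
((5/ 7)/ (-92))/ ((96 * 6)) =-5/ 370944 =-0.00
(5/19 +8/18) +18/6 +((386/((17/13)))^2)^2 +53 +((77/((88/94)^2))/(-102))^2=13433960547789545955011/1769608203264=7591488626.13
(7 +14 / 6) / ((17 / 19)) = 532 / 51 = 10.43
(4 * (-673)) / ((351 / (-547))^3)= 440592433516 / 43243551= 10188.63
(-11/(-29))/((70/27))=297/2030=0.15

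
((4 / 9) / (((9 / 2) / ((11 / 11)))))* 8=64 / 81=0.79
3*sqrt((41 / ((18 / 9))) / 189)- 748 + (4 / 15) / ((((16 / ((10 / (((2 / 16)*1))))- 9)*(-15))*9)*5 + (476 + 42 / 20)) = -144022156 / 192543 + sqrt(1722) / 42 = -747.01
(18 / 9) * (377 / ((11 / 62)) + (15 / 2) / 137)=6404641 / 1507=4249.93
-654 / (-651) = 218 / 217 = 1.00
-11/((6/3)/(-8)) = 44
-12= -12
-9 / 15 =-3 / 5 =-0.60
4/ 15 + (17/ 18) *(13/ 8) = 1297/ 720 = 1.80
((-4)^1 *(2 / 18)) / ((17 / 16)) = -64 / 153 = -0.42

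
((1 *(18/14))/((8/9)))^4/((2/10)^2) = 1076168025/9834496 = 109.43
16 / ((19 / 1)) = 0.84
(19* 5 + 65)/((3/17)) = 2720/3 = 906.67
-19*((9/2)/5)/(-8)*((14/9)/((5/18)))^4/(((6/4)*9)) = 1459808/9375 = 155.71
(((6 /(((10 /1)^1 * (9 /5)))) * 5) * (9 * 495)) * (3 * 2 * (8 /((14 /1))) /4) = 44550 /7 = 6364.29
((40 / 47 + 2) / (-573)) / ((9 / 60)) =-2680 / 80793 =-0.03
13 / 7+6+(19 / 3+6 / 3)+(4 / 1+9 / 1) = 613 / 21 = 29.19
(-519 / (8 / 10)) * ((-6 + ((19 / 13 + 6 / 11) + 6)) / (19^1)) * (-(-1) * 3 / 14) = -319185 / 21736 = -14.68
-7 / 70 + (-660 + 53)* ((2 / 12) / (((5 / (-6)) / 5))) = 6069 / 10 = 606.90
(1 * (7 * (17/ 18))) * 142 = 8449/ 9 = 938.78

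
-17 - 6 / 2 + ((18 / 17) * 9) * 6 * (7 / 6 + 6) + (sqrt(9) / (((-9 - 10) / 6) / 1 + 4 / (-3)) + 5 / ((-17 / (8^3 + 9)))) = 12029 / 51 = 235.86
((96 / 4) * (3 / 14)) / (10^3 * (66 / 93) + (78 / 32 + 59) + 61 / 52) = 232128 / 34857991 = 0.01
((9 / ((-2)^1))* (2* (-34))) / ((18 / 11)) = 187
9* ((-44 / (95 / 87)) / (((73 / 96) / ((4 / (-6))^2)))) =-1469952 / 6935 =-211.96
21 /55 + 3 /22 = 57 /110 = 0.52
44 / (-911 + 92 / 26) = -572 / 11797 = -0.05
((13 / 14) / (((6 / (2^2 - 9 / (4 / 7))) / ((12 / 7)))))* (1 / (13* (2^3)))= -47 / 1568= -0.03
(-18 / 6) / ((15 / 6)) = -6 / 5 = -1.20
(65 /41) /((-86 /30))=-975 /1763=-0.55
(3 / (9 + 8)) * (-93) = -279 / 17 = -16.41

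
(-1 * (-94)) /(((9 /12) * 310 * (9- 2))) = 188 /3255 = 0.06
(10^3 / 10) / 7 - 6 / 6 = 93 / 7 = 13.29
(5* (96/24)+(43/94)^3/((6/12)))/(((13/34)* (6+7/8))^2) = 155095378112/53076913175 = 2.92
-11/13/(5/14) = -154/65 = -2.37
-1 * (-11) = 11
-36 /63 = -4 /7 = -0.57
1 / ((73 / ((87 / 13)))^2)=0.01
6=6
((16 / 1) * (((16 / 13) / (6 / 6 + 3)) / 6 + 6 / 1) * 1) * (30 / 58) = 18880 / 377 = 50.08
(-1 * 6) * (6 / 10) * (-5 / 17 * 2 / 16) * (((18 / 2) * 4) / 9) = 9 / 17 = 0.53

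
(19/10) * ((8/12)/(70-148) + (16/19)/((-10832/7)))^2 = 93598562/596036239695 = 0.00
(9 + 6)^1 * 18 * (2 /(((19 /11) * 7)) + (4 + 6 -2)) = 293220 /133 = 2204.66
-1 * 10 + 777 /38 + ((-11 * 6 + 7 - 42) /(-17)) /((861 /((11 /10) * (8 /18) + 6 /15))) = 52328705 /5005854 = 10.45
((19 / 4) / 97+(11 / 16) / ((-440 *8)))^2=586753729 / 246651289600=0.00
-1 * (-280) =280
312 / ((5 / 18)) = 5616 / 5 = 1123.20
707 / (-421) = -707 / 421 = -1.68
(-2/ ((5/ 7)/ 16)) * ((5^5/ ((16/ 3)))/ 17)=-26250/ 17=-1544.12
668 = 668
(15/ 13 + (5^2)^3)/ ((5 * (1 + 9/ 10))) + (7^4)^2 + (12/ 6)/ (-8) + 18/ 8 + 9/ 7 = 9970190570/ 1729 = 5766449.14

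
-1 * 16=-16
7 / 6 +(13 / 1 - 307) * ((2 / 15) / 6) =-5.37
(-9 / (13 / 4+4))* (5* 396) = -71280 / 29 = -2457.93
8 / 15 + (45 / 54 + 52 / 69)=1463 / 690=2.12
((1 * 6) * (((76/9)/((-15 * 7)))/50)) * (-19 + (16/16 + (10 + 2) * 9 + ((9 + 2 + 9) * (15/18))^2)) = -50312/14175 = -3.55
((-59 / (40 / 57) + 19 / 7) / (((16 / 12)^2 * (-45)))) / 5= 22781 / 112000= 0.20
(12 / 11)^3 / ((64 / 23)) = 621 / 1331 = 0.47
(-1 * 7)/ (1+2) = -7/ 3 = -2.33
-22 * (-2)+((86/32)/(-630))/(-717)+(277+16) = 2435620363/7227360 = 337.00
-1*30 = -30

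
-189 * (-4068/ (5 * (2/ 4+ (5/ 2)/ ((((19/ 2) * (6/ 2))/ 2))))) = 227660.07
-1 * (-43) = 43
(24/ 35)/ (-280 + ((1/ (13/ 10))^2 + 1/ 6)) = -24336/ 9910285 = -0.00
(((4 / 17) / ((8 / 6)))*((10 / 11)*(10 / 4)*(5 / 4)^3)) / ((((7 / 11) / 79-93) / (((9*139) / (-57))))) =0.18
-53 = -53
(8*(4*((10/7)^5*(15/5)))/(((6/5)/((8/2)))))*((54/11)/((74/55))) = 4320000000/621859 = 6946.91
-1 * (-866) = 866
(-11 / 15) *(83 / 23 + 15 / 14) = -16577 / 4830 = -3.43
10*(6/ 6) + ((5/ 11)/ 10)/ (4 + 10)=3081/ 308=10.00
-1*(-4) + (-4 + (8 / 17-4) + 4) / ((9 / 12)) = -12 / 17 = -0.71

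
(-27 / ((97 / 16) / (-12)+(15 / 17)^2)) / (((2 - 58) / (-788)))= -147570336 / 106169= -1389.96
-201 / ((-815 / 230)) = 9246 / 163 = 56.72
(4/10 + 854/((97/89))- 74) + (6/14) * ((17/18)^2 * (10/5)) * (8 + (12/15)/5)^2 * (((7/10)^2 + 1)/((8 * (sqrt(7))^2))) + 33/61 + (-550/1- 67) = 5156957344793/54362437500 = 94.86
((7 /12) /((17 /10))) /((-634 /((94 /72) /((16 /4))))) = -0.00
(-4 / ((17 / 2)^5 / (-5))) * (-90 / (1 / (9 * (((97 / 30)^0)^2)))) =-518400 / 1419857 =-0.37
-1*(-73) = 73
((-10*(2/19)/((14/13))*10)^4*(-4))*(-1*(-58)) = -662615200000000/312900721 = -2117653.16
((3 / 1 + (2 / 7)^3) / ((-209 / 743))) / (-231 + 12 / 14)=770491 / 16498251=0.05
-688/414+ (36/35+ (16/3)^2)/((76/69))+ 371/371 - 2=3317012/137655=24.10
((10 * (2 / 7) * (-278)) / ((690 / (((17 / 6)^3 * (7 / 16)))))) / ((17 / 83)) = -3334193 / 59616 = -55.93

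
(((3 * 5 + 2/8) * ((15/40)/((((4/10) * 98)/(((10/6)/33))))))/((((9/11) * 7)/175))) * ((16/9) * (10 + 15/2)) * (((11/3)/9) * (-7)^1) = -2096875/104976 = -19.97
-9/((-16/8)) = 9/2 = 4.50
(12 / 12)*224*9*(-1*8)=-16128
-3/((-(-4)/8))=-6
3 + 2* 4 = 11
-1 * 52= -52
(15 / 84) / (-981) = -5 / 27468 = -0.00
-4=-4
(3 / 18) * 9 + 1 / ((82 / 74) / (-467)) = -34435 / 82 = -419.94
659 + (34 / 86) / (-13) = 368364 / 559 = 658.97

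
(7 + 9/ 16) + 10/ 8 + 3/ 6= 149/ 16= 9.31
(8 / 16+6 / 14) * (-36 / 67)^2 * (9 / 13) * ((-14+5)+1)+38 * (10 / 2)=5923714 / 31423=188.52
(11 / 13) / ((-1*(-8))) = 11 / 104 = 0.11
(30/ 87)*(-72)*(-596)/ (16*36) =745/ 29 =25.69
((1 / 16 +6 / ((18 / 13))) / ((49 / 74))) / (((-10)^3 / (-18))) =23421 / 196000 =0.12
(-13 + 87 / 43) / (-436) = 118 / 4687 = 0.03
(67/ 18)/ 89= 67/ 1602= 0.04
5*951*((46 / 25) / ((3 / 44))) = 641608 / 5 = 128321.60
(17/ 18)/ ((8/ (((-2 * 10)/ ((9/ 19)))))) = -4.98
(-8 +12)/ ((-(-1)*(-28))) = -1/ 7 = -0.14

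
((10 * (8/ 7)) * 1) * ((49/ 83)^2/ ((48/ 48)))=27440/ 6889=3.98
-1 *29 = -29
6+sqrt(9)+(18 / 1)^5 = 1889577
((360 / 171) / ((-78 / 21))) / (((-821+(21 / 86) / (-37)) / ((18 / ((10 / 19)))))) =801864 / 33961759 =0.02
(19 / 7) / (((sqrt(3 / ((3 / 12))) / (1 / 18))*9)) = 0.00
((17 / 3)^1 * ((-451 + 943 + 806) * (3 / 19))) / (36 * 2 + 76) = 11033 / 1406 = 7.85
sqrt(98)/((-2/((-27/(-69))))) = -63*sqrt(2)/46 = -1.94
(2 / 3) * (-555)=-370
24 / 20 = 6 / 5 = 1.20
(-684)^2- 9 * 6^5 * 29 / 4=-39528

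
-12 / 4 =-3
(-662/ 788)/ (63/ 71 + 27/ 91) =-2138591/ 3014100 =-0.71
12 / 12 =1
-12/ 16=-3/ 4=-0.75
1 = 1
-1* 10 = -10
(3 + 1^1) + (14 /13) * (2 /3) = 184 /39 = 4.72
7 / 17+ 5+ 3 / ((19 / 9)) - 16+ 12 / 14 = -18789 / 2261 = -8.31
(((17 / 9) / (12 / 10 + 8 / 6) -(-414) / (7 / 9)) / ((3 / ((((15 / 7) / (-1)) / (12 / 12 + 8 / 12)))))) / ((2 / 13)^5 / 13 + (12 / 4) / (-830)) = 852047559513865 / 13456550177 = 63318.42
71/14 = 5.07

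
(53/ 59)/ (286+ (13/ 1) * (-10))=53/ 9204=0.01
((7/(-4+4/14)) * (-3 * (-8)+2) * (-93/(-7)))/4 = -651/4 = -162.75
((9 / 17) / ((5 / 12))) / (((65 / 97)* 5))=10476 / 27625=0.38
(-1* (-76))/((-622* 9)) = -38/2799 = -0.01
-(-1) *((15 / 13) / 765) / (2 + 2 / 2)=0.00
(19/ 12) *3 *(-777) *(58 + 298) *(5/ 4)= -6569535/ 4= -1642383.75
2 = 2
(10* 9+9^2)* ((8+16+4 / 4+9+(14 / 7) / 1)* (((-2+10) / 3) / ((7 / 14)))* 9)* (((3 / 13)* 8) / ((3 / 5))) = 11819520 / 13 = 909193.85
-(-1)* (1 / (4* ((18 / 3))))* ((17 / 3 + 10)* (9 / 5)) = 47 / 40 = 1.18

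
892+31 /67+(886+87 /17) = 2031498 /1139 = 1783.58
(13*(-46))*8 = -4784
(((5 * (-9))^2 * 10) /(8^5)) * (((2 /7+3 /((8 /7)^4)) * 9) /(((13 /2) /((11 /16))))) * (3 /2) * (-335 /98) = -6.17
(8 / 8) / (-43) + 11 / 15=458 / 645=0.71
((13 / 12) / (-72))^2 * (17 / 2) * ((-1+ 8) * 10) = 100555 / 746496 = 0.13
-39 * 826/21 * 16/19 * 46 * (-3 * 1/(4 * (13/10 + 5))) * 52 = 146773120/399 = 367852.43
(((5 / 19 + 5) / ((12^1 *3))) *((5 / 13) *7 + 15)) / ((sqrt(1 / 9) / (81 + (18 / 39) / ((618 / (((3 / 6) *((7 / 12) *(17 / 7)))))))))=7483719875 / 11906388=628.55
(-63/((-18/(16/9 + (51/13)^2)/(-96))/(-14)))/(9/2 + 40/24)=81890368/6253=13096.17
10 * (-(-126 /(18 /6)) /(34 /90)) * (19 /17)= 359100 /289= 1242.56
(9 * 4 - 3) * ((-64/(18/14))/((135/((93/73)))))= -152768/9855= -15.50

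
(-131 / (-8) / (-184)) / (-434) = 131 / 638848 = 0.00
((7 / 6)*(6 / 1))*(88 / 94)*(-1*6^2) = -11088 / 47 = -235.91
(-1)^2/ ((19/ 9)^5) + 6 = 14915643/ 2476099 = 6.02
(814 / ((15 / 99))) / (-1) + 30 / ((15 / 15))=-26712 / 5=-5342.40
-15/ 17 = -0.88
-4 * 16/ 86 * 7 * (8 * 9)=-16128/ 43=-375.07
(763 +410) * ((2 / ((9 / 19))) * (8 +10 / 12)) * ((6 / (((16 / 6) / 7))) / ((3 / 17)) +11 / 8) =285459325 / 72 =3964712.85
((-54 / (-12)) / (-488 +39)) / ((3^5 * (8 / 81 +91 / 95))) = -285 / 7301638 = -0.00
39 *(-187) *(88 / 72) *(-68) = 1818388 / 3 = 606129.33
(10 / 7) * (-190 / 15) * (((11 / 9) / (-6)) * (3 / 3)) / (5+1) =1045 / 1701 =0.61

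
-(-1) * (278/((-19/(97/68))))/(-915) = 13483/591090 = 0.02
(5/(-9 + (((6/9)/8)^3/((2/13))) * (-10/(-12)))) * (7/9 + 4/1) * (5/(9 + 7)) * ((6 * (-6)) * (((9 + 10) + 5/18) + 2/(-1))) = 96285600/186559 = 516.11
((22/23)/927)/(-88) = -1/85284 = -0.00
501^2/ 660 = 83667/ 220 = 380.30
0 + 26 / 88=13 / 44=0.30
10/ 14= 5/ 7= 0.71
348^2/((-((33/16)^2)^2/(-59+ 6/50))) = 1298086756352/3294225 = 394049.21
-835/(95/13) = -2171/19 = -114.26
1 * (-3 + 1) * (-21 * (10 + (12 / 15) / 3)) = 2156 / 5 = 431.20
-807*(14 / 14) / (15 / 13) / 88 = -3497 / 440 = -7.95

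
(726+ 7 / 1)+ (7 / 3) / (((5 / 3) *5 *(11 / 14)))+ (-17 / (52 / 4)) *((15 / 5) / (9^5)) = 51603880892 / 70366725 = 733.36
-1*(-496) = 496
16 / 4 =4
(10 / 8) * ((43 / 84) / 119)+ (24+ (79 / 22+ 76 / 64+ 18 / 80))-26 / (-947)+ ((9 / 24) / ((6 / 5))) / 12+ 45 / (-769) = 61932465363563 / 2135324994880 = 29.00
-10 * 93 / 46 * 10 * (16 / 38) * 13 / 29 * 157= -5991.10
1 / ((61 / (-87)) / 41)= -58.48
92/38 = 46/19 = 2.42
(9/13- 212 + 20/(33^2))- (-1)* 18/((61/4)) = -181445299/863577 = -210.11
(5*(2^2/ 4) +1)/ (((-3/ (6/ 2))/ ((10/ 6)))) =-10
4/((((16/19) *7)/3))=57/28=2.04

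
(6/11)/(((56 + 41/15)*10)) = 9/9691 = 0.00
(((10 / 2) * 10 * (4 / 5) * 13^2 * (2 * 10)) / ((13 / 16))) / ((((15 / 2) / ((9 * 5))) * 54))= 166400 / 9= 18488.89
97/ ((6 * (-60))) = -97/ 360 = -0.27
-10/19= -0.53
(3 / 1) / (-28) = -3 / 28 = -0.11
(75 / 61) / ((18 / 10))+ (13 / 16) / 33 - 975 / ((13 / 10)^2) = -241263691 / 418704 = -576.22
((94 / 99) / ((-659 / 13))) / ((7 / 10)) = -12220 / 456687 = -0.03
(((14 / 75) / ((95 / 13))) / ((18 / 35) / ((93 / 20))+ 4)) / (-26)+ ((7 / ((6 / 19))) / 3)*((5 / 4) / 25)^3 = 417697 / 610128000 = 0.00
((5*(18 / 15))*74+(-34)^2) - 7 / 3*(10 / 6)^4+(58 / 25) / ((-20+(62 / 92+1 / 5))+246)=100299052949 / 63399915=1582.01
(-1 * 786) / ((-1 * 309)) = 262 / 103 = 2.54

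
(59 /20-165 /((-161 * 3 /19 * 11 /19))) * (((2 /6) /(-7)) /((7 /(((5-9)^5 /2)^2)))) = -2988376064 /118335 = -25253.53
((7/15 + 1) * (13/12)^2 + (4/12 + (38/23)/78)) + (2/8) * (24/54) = 706201/322920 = 2.19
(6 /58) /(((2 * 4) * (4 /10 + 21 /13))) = 195 /30392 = 0.01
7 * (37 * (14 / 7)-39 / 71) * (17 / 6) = 620585 / 426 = 1456.77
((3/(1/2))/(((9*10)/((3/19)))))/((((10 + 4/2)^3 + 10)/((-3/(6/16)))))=-4/82555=-0.00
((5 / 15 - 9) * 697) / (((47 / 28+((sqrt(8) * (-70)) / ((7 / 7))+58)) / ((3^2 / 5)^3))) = 254.71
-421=-421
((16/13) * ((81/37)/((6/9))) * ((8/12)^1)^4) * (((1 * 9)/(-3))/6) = -192/481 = -0.40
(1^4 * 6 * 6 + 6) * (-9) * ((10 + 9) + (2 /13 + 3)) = -108864 /13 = -8374.15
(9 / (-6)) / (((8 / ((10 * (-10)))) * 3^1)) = 25 / 4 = 6.25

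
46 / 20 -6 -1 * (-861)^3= 6382773773 / 10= 638277377.30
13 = 13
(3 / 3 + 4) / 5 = 1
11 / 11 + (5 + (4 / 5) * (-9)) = -6 / 5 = -1.20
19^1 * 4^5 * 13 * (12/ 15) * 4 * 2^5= 129499136/ 5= 25899827.20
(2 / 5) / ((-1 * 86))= -1 / 215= -0.00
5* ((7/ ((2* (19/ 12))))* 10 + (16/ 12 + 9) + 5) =10670/ 57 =187.19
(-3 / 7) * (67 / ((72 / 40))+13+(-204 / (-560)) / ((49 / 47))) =-3122293 / 144060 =-21.67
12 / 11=1.09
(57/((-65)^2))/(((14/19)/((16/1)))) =0.29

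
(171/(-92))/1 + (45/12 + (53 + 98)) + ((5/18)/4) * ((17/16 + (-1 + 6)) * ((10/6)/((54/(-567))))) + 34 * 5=16720231/52992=315.52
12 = 12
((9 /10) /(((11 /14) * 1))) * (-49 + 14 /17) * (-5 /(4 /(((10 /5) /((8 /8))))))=51597 /374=137.96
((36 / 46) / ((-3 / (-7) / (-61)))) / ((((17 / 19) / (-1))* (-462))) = -1159 / 4301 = -0.27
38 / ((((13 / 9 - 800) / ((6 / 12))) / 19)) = -3249 / 7187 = -0.45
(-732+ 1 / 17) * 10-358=-130516 / 17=-7677.41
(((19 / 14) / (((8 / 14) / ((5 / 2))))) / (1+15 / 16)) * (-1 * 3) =-285 / 31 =-9.19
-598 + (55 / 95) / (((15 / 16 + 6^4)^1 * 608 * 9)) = -80634318793 / 134839998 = -598.00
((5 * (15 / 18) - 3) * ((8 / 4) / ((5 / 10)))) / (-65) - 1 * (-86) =16756 / 195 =85.93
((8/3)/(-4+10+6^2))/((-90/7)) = -2/405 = -0.00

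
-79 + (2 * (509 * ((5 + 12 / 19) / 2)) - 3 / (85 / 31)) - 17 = 4472548 / 1615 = 2769.38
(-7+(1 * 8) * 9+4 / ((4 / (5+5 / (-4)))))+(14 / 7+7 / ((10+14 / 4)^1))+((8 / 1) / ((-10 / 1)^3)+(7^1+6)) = 1137517 / 13500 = 84.26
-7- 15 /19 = -148 /19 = -7.79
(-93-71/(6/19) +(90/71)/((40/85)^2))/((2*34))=-2127337/463488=-4.59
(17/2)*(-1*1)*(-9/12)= 51/8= 6.38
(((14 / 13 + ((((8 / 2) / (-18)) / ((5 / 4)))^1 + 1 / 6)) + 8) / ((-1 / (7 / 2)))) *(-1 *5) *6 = 74249 / 78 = 951.91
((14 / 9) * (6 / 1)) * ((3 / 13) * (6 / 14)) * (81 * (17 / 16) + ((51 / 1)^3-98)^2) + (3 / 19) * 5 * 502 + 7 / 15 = 240361681084771 / 14820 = 16218736915.30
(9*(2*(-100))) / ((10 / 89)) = -16020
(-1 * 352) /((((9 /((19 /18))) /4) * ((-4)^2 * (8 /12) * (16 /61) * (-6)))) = 12749 /1296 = 9.84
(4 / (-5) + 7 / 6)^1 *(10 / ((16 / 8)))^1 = 11 / 6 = 1.83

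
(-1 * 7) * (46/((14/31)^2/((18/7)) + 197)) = -2784978/1704539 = -1.63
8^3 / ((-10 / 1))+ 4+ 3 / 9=-703 / 15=-46.87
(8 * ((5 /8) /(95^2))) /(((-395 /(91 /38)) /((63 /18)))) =-637 /54186100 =-0.00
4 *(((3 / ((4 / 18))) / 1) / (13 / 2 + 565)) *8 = 0.76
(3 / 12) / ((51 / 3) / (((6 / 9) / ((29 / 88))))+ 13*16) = 44 / 38087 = 0.00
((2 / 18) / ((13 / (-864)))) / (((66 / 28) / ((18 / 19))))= -8064 / 2717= -2.97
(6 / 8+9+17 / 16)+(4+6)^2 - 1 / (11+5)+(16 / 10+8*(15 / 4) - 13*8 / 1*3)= -3393 / 20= -169.65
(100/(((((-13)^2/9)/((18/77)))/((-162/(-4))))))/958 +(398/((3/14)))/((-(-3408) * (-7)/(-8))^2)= 44827103089/848385827289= 0.05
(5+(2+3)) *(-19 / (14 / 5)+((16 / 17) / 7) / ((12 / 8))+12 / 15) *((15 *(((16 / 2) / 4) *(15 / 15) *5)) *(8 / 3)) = -1202800 / 51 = -23584.31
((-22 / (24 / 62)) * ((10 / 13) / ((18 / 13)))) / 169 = -1705 / 9126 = -0.19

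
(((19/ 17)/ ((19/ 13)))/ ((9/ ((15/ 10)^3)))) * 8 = 39/ 17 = 2.29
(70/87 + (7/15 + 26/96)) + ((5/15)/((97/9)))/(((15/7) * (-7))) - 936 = -630872611/675120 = -934.46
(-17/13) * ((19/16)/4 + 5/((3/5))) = -28169/2496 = -11.29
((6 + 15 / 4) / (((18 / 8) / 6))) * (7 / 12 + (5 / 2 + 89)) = 14365 / 6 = 2394.17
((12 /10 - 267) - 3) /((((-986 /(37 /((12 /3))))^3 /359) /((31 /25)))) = 11838061977 /119823157000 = 0.10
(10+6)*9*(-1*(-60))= 8640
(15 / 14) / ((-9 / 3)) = -5 / 14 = -0.36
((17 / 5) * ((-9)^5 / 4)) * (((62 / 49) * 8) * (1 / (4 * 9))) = -3457647 / 245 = -14112.84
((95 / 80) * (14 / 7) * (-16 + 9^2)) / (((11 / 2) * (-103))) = -0.27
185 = 185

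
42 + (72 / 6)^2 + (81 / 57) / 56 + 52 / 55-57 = 7605893 / 58520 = 129.97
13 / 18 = 0.72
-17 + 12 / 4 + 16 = 2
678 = 678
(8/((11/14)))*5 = 50.91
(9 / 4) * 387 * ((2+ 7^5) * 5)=292728735 / 4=73182183.75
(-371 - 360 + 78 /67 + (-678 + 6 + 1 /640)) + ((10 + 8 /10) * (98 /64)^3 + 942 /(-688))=-322020615029 /236011520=-1364.43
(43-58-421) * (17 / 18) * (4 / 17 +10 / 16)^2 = -165789 / 544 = -304.76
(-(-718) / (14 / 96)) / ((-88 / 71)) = -305868 / 77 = -3972.31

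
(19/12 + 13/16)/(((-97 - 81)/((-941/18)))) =108215/153792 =0.70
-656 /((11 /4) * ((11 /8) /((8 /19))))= -73.05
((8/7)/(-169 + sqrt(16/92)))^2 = 995072 * sqrt(23)/21144298513849 + 966967104/21144298513849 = 0.00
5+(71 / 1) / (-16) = 9 / 16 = 0.56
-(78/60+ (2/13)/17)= -2893/2210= -1.31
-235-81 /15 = -1202 /5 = -240.40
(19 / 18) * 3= 19 / 6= 3.17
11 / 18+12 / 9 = 35 / 18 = 1.94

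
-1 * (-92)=92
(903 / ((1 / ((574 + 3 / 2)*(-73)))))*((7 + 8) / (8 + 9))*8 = -4552366140 / 17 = -267786243.53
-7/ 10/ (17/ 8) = -28/ 85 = -0.33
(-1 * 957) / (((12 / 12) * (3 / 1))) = -319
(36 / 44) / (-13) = -9 / 143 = -0.06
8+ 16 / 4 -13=-1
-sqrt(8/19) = -2 * sqrt(38)/19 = -0.65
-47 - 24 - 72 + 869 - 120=606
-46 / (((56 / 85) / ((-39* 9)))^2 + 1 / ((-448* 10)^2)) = -6574397080043520 / 510647213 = -12874636.17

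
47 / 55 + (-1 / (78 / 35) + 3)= 14611 / 4290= 3.41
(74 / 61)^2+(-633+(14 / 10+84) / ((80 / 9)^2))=-75068645773 / 119072000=-630.45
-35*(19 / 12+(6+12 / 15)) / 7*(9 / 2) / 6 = -503 / 16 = -31.44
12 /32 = 3 /8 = 0.38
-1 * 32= -32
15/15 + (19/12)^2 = 505/144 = 3.51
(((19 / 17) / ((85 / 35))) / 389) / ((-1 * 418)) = -7 / 2473262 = -0.00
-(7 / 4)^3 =-343 / 64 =-5.36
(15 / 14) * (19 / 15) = 1.36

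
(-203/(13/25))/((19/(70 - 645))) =2918125/247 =11814.27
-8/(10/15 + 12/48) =-96/11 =-8.73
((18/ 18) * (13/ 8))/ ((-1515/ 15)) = -13/ 808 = -0.02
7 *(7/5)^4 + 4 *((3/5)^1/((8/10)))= 18682/625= 29.89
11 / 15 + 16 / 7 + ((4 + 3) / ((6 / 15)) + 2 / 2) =21.52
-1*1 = -1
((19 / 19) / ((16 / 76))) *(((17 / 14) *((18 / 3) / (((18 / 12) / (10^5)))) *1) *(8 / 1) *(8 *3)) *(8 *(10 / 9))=82688000000 / 21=3937523809.52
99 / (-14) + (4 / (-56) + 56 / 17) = -458 / 119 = -3.85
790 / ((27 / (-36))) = -1053.33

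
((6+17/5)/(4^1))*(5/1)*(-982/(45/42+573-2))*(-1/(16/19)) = 3069241/128144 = 23.95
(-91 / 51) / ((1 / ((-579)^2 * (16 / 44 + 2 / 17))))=-915207930 / 3179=-287891.77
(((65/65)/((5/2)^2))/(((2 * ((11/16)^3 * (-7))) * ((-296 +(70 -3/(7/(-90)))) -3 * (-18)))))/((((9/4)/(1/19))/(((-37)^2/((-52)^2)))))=1401856/449073843075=0.00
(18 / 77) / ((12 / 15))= 45 / 154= 0.29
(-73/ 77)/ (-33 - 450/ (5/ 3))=73/ 23331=0.00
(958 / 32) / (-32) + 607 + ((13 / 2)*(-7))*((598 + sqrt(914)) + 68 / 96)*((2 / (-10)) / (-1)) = -37187953 / 7680 - 91*sqrt(914) / 10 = -5117.30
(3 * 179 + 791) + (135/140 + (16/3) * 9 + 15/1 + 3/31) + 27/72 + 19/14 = 2419625/1736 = 1393.79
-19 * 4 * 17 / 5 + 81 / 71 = -91327 / 355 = -257.26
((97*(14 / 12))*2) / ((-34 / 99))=-22407 / 34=-659.03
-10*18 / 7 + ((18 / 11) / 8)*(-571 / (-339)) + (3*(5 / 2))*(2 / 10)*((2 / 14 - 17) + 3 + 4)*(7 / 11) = -1210443 / 34804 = -34.78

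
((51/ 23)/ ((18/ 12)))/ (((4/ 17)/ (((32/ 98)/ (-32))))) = -289/ 4508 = -0.06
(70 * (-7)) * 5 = -2450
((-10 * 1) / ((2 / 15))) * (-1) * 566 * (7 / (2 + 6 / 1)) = 148575 / 4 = 37143.75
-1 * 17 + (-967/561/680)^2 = -2473957901711/145526990400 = -17.00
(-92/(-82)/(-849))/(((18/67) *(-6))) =0.00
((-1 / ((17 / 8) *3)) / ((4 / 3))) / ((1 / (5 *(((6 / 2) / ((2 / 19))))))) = -285 / 17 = -16.76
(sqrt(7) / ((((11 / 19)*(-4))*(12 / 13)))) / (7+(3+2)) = -247*sqrt(7) / 6336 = -0.10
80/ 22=40/ 11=3.64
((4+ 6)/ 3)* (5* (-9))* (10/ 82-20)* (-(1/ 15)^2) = -1630/ 123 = -13.25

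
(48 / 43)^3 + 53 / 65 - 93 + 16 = -386530184 / 5167955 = -74.79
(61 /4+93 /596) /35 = 4591 /10430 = 0.44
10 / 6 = 5 / 3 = 1.67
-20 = -20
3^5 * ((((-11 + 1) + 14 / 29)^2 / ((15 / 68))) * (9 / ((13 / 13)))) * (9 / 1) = 8082228.31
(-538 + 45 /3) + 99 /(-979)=-46556 /89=-523.10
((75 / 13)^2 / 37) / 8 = 5625 / 50024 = 0.11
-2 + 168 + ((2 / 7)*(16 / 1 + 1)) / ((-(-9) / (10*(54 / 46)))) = 172.34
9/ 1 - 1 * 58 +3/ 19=-928/ 19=-48.84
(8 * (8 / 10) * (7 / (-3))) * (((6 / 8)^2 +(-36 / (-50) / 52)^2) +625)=-14800813286 / 1584375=-9341.74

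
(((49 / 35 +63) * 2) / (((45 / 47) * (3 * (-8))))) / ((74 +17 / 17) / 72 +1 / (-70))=-211876 / 38835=-5.46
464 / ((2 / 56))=12992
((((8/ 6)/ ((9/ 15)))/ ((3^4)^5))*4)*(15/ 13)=0.00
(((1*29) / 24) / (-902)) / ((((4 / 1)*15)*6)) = -29 / 7793280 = -0.00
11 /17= 0.65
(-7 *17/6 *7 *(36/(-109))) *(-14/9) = -23324/327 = -71.33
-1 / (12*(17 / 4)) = -1 / 51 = -0.02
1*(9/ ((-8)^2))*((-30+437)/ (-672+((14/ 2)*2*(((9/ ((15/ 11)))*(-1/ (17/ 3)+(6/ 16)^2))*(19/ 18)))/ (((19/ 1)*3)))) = -934065/ 10968041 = -0.09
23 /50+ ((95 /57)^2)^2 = 33113 /4050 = 8.18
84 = 84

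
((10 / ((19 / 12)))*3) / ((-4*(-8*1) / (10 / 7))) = 225 / 266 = 0.85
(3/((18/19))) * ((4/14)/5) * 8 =152/105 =1.45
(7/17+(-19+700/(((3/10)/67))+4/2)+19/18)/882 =6833321/38556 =177.23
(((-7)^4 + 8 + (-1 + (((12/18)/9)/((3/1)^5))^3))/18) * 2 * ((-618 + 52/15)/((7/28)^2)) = -100305161683436604928/38127987424935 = -2630748.92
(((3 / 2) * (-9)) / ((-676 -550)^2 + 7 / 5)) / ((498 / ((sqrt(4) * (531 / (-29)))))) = 2655 / 4019897002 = 0.00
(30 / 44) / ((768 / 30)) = 75 / 2816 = 0.03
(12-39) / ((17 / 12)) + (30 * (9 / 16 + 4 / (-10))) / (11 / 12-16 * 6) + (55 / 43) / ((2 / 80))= 53468449 / 1668142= 32.05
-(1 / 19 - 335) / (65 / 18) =114552 / 1235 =92.75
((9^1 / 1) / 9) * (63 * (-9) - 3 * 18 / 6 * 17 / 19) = -10926 / 19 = -575.05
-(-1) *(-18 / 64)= -9 / 32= -0.28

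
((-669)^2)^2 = 200310848721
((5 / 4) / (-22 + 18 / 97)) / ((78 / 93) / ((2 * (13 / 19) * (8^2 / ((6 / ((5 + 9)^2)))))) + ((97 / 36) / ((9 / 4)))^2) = -7733739384 / 193591217557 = -0.04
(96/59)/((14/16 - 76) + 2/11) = -8448/389105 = -0.02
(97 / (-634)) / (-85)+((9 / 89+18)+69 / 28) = 1381025167 / 67146940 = 20.57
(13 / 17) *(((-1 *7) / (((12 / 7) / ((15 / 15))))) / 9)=-637 / 1836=-0.35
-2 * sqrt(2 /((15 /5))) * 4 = -8 * sqrt(6) /3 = -6.53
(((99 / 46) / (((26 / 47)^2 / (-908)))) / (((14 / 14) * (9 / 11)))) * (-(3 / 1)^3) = 1638214281 / 7774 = 210729.90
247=247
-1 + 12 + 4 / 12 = 34 / 3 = 11.33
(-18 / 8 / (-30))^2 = 9 / 1600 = 0.01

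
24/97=0.25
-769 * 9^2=-62289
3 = 3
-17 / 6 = -2.83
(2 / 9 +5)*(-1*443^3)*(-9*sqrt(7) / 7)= 4086100429*sqrt(7) / 7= 1544400795.31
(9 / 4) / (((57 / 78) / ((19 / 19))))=3.08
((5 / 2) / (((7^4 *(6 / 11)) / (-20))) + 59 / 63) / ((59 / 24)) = 155296 / 424977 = 0.37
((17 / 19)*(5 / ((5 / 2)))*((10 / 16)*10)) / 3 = 425 / 114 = 3.73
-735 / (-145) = 147 / 29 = 5.07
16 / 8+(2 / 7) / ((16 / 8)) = 15 / 7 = 2.14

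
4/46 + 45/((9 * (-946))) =1777/21758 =0.08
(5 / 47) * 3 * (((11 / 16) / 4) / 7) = 165 / 21056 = 0.01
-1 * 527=-527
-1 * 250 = -250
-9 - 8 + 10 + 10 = 3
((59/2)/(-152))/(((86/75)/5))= -22125/26144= -0.85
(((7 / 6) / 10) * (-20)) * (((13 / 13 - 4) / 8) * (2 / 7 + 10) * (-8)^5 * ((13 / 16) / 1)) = -239616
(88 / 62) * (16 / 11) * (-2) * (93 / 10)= -192 / 5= -38.40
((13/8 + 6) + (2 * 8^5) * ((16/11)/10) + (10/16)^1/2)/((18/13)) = 36380903/5280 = 6890.32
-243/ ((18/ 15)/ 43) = -17415/ 2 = -8707.50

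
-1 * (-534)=534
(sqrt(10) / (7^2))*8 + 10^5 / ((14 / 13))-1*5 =8*sqrt(10) / 49 + 649965 / 7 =92852.66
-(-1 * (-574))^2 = -329476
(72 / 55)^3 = 373248 / 166375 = 2.24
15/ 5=3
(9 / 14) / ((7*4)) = 9 / 392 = 0.02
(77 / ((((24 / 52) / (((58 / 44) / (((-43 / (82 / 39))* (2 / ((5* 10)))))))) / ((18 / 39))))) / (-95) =41615 / 31863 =1.31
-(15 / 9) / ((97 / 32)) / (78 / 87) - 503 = -1905169 / 3783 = -503.61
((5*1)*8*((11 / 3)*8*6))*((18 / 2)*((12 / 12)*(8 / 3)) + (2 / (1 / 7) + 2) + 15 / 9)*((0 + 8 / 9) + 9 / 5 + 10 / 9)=3344000 / 3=1114666.67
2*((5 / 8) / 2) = 5 / 8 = 0.62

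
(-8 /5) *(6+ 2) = -64 /5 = -12.80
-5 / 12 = -0.42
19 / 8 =2.38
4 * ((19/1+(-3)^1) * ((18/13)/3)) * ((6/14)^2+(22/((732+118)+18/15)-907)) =-324181224/12103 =-26785.20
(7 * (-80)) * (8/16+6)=-3640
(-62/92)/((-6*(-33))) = -31/9108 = -0.00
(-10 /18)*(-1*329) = 1645 /9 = 182.78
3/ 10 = 0.30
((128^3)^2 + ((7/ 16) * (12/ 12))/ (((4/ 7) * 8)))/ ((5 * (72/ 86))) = 32275797329489257/ 30720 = 1050644444319.31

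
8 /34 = 4 /17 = 0.24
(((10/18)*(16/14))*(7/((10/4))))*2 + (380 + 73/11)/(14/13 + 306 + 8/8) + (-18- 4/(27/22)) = -2173943/132165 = -16.45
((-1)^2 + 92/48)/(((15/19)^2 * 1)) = 2527/540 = 4.68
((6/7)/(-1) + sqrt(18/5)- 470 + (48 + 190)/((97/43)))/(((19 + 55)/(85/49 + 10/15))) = -43785061/3693081 + 353 * sqrt(10)/18130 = -11.79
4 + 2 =6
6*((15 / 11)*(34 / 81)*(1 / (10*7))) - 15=-10361 / 693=-14.95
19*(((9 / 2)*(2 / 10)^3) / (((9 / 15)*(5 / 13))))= 741 / 250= 2.96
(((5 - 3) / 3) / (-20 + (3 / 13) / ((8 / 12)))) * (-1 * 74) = 3848 / 1533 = 2.51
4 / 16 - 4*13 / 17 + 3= 13 / 68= 0.19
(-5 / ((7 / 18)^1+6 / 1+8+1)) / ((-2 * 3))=15 / 277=0.05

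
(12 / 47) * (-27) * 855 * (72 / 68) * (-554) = 2762443440 / 799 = 3457376.02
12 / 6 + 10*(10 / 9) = 118 / 9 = 13.11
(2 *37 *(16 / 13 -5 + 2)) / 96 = -851 / 624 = -1.36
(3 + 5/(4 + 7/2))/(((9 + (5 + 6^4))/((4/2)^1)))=11/1965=0.01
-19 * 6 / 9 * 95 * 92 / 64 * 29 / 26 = -1203935 / 624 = -1929.38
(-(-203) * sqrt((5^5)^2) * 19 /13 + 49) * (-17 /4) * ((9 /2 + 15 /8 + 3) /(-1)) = 7684273275 /208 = 36943621.51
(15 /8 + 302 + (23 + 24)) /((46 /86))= 120701 /184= 655.98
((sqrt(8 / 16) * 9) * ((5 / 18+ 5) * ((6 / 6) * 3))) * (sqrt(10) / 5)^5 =114 * sqrt(5) / 25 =10.20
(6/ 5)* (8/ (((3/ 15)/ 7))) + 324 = 660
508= 508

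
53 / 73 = 0.73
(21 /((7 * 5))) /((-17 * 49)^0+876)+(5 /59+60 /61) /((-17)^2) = 19980658 /4560886735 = 0.00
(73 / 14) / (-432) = -73 / 6048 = -0.01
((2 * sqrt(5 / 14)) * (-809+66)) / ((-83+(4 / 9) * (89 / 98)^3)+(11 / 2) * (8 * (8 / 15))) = 1123884090 * sqrt(70) / 626838497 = 15.00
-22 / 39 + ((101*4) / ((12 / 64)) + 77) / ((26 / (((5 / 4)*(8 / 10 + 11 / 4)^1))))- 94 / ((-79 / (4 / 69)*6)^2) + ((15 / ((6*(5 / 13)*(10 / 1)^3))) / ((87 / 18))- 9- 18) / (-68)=81564085209678316 / 214237335385125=380.72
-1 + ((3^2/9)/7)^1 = -6/7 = -0.86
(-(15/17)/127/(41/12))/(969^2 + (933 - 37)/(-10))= -900/415539787283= -0.00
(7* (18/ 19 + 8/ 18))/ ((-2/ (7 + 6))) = -10829/ 171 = -63.33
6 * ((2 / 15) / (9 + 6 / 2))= 1 / 15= 0.07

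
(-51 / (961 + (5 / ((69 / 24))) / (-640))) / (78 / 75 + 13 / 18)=-8445600 / 280442071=-0.03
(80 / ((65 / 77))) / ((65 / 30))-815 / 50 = 46373 / 1690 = 27.44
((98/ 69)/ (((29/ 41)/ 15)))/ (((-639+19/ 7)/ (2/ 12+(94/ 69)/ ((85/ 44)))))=-47940767/ 1161589838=-0.04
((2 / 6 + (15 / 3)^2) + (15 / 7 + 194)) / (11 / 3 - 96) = -4651 / 1939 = -2.40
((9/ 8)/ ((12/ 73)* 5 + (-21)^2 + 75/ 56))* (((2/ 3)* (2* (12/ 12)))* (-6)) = -12264/ 603881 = -0.02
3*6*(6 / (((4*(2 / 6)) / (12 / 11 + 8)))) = 8100 / 11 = 736.36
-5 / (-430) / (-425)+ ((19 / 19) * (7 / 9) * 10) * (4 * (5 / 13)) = 51169883 / 4276350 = 11.97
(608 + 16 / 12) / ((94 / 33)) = 10054 / 47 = 213.91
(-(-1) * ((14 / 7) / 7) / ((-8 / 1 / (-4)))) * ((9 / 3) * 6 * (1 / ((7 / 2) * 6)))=6 / 49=0.12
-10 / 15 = -2 / 3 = -0.67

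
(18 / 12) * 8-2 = 10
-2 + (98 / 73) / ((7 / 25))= 2.79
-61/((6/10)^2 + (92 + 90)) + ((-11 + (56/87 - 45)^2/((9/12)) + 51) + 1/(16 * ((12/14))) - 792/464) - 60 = 8617412412841/3312678816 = 2601.34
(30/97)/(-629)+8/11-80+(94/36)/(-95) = -79.30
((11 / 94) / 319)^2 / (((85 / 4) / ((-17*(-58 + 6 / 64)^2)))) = -3433609 / 9511777280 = -0.00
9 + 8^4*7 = 28681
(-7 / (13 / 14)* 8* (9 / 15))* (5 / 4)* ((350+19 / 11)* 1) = -15908.90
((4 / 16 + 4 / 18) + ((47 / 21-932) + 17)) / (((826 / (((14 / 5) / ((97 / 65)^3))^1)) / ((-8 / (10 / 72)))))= 20203348360 / 376933949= 53.60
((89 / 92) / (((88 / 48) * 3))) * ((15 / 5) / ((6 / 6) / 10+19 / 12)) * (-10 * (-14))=1121400 / 25553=43.89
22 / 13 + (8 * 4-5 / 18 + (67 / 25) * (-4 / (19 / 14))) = 2836057 / 111150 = 25.52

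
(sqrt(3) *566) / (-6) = -283 *sqrt(3) / 3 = -163.39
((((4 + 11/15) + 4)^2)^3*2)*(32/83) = 323450441233984/945421875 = 342122.87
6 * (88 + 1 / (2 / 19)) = 585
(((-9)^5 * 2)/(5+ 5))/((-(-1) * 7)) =-59049/35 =-1687.11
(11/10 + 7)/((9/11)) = 99/10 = 9.90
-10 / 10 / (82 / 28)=-14 / 41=-0.34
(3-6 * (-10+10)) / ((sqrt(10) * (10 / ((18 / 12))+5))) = 9 * sqrt(10) / 350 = 0.08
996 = 996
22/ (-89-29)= -11/ 59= -0.19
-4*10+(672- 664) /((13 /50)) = -120 /13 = -9.23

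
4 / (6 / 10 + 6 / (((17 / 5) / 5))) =0.42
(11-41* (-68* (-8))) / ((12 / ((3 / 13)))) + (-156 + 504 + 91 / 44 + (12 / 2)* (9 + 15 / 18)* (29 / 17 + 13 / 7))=2239014 / 17017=131.58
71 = 71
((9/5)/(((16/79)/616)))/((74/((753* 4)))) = 41224491/185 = 222835.09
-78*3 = -234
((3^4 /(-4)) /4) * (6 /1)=-243 /8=-30.38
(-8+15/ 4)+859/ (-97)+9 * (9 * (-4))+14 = -125365/ 388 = -323.11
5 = 5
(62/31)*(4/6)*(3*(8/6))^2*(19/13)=1216/39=31.18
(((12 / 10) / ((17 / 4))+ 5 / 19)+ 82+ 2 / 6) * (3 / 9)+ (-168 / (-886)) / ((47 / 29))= 8396038168 / 302633235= 27.74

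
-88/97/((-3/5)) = 440/291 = 1.51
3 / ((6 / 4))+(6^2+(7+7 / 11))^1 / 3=182 / 11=16.55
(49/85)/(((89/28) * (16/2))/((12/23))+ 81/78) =13377/1155065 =0.01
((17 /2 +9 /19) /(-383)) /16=-341 /232864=-0.00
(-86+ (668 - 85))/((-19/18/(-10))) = 89460/19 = 4708.42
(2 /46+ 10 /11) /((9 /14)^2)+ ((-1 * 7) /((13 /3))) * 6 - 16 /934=-921210622 /124413003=-7.40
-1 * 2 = -2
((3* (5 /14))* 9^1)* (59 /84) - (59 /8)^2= -149329 /3136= -47.62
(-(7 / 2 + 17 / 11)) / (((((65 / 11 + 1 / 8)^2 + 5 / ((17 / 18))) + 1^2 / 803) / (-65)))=3151742880 / 400803649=7.86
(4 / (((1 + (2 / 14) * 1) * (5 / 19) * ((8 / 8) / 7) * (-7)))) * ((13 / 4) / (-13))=133 / 40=3.32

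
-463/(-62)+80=5423/62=87.47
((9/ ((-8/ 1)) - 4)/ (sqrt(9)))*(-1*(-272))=-1394/ 3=-464.67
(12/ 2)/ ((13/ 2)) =12/ 13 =0.92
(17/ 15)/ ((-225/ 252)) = -476/ 375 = -1.27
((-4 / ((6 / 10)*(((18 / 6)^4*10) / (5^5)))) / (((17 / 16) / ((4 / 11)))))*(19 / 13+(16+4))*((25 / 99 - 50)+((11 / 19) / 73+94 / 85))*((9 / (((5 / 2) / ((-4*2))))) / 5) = -900946919833600 / 17024203053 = -52921.53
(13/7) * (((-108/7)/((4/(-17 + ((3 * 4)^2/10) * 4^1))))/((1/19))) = -193401/35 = -5525.74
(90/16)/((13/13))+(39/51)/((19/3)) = 14847/2584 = 5.75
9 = 9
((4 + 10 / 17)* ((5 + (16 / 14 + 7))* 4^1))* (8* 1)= 229632 / 119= 1929.68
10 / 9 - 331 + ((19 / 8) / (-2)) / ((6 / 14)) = -47903 / 144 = -332.66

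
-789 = -789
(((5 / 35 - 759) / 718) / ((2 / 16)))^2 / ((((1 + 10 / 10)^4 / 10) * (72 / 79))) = 2786462720 / 56836521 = 49.03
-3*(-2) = 6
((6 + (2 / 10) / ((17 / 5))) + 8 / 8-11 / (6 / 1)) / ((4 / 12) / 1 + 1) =533 / 136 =3.92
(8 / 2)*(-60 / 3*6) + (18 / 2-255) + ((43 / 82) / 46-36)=-2874221 / 3772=-761.99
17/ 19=0.89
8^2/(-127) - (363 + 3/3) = -46292/127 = -364.50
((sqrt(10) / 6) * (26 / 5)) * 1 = 13 * sqrt(10) / 15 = 2.74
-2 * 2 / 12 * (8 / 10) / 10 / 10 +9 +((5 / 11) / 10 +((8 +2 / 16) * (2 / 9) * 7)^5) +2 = 26814799343104313 / 83140992000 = 322522.00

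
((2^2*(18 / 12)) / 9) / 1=0.67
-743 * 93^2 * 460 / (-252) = 82112645 / 7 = 11730377.86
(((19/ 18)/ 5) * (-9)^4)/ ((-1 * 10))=-13851/ 100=-138.51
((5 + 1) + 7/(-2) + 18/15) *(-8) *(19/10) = -1406/25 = -56.24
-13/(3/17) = -221/3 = -73.67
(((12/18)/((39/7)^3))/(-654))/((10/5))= -343/116383878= -0.00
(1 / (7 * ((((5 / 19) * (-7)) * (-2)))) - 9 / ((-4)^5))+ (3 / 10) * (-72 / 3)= -1794403 / 250880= -7.15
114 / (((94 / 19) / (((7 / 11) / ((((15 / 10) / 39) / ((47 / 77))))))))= 28158 / 121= 232.71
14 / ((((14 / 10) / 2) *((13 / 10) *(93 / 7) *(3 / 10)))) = 14000 / 3627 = 3.86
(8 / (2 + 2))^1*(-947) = -1894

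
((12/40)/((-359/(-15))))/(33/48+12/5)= 360/88673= 0.00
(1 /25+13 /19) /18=172 /4275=0.04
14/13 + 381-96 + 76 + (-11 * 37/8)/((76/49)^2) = 204797365/600704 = 340.93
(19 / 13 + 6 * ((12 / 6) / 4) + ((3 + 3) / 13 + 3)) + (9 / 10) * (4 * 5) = 337 / 13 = 25.92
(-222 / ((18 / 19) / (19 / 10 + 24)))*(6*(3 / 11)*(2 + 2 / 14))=-234099 / 11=-21281.73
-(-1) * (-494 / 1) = -494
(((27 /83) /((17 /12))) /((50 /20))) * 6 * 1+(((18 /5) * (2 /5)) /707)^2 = 242928442656 /440804336875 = 0.55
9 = 9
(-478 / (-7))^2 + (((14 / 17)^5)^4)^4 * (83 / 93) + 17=5818793035910915469897947590909600088211028542061679696263003088057837792835427942123223878424919809398673 / 1243348110911397494630204097785695052972613261708865724689277572374518326465386581860376151715979889357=4679.94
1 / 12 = 0.08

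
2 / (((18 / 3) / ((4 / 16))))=1 / 12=0.08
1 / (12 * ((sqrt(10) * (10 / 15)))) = sqrt(10) / 80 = 0.04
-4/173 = -0.02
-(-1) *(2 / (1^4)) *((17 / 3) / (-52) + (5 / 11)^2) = 1843 / 9438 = 0.20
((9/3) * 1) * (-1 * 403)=-1209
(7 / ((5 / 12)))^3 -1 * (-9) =4750.63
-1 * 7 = -7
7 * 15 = 105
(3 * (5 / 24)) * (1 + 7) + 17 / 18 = 107 / 18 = 5.94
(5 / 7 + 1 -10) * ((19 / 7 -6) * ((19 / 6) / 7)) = 12673 / 1029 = 12.32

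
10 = 10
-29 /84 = -0.35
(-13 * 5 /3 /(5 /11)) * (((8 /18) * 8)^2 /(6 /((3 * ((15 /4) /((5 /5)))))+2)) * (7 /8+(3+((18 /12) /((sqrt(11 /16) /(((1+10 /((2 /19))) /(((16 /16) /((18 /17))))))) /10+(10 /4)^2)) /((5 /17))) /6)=-103230481732938560 /287214331107519+13542031360 * sqrt(11) /10637567818797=-359.42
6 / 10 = 3 / 5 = 0.60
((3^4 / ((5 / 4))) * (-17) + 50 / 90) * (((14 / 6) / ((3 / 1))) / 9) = -346829 / 3645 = -95.15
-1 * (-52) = 52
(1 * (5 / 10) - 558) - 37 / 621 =-692489 / 1242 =-557.56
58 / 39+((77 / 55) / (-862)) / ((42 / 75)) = 99797 / 67236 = 1.48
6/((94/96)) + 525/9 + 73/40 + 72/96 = 378083/5640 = 67.04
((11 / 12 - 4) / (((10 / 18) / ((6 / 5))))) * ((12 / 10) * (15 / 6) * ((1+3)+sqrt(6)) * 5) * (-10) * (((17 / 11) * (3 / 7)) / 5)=50949 * sqrt(6) / 385+203796 / 385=853.49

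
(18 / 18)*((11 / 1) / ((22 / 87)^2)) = 7569 / 44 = 172.02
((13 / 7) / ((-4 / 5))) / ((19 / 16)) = -260 / 133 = -1.95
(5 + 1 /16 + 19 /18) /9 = 881 /1296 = 0.68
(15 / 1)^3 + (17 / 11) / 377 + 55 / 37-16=515630315 / 153439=3360.49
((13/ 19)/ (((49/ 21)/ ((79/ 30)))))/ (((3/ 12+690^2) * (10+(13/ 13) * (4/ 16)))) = 8216/ 51923493265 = 0.00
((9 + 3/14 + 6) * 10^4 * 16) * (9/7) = 153360000/49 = 3129795.92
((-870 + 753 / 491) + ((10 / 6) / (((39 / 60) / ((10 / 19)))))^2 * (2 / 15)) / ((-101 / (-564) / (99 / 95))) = -1452182725908508 / 287422245305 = -5052.44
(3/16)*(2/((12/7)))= 7/32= 0.22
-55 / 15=-11 / 3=-3.67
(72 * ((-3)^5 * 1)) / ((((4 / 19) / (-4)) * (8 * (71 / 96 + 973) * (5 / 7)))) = 27923616 / 467395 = 59.74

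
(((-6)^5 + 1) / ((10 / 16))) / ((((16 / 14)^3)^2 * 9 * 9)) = -182944195 / 2654208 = -68.93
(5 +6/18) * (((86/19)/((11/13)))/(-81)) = -17888/50787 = -0.35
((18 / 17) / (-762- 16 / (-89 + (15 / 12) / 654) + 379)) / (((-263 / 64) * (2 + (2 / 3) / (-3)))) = 0.00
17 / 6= 2.83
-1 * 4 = -4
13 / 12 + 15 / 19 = 427 / 228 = 1.87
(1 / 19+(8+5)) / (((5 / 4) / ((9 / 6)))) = 1488 / 95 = 15.66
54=54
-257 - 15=-272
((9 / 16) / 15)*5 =0.19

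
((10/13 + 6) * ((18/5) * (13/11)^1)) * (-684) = -98496/5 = -19699.20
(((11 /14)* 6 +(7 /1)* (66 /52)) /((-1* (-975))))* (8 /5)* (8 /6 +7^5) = 443740 /1183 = 375.10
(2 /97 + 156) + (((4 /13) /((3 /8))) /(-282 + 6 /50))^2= 1143119176252126 /7326718255233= 156.02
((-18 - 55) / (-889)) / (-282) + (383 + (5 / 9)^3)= 23342640173 / 60919614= 383.17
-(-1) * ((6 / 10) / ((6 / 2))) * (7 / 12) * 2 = 0.23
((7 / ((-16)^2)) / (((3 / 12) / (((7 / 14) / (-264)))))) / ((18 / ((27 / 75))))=-7 / 1689600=-0.00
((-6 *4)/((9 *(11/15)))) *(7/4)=-70/11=-6.36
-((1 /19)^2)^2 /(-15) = 1 /1954815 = 0.00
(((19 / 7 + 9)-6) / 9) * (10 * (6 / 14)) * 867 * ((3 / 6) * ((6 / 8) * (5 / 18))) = 36125 / 147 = 245.75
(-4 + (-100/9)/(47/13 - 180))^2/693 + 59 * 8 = 139312132734328/295138837917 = 472.02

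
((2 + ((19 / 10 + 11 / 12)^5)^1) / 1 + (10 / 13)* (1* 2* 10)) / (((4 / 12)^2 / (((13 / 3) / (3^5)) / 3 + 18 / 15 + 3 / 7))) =123105794812972609 / 42987672000000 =2863.75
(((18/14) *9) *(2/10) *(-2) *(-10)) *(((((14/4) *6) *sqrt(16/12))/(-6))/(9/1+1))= -54 *sqrt(3)/5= -18.71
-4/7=-0.57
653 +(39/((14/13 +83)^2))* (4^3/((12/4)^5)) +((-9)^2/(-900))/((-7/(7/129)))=271711744009207/416096246700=653.00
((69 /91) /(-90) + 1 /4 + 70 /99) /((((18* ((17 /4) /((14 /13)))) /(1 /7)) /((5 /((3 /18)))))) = 341854 /5972967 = 0.06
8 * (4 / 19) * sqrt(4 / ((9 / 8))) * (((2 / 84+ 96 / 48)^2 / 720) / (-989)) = -2890 * sqrt(2) / 223744437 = -0.00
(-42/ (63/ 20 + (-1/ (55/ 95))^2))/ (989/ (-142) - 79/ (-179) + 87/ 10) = -2152904600/ 684306829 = -3.15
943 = 943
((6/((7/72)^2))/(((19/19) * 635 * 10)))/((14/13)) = 101088/1089025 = 0.09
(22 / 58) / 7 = 11 / 203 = 0.05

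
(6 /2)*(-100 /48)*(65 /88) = -1625 /352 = -4.62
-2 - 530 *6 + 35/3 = -9511/3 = -3170.33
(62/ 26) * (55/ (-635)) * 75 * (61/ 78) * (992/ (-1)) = 257932400/ 21463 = 12017.54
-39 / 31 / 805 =-39 / 24955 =-0.00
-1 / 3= -0.33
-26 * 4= -104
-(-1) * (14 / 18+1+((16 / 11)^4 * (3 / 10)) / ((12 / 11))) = 180208 / 59895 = 3.01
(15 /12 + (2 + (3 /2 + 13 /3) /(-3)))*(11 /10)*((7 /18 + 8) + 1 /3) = 81169 /6480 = 12.53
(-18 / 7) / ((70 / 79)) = -711 / 245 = -2.90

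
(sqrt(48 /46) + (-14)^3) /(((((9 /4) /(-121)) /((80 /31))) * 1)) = 106247680 /279-77440 * sqrt(138) /6417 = 380674.29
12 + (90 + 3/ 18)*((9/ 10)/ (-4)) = -663/ 80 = -8.29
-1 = -1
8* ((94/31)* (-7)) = -5264/31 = -169.81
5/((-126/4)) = -10/63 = -0.16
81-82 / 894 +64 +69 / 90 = 651167 / 4470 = 145.67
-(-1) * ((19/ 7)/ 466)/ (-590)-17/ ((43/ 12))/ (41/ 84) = -32979636377/ 3393034540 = -9.72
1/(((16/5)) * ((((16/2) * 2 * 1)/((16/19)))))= 5/304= 0.02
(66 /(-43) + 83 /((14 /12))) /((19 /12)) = 251424 /5719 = 43.96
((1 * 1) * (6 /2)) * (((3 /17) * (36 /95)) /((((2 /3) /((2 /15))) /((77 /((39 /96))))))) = 798336 /104975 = 7.61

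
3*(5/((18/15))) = 25/2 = 12.50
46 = 46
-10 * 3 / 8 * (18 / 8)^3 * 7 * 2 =-76545 / 128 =-598.01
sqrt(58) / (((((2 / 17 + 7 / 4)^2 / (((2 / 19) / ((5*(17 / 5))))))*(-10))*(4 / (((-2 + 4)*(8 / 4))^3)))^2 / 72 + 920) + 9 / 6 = 1363673088*sqrt(58) / 3602384625985 + 3 / 2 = 1.50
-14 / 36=-7 / 18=-0.39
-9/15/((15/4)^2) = -16/375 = -0.04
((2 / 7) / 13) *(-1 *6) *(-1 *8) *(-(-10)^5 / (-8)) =-1200000 / 91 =-13186.81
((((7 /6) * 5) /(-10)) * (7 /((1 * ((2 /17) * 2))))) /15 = -833 /720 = -1.16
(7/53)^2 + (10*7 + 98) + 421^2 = 498341930/2809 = 177409.02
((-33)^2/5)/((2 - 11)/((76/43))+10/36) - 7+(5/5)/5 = -856838/16465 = -52.04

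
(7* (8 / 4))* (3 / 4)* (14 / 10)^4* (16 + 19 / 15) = 4353013 / 6250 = 696.48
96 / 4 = 24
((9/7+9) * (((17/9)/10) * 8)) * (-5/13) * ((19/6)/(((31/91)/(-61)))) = 315248/93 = 3389.76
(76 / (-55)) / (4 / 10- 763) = 76 / 41943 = 0.00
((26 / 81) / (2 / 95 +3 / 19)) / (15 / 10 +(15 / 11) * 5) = 54340 / 251991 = 0.22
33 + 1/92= 33.01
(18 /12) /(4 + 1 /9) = 27 /74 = 0.36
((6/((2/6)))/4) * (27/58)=243/116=2.09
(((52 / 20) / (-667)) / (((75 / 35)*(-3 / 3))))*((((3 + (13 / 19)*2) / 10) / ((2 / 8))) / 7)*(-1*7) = -15106 / 4752375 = -0.00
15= 15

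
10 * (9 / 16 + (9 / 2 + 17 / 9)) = 5005 / 72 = 69.51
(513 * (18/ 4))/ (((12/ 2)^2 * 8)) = 513/ 64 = 8.02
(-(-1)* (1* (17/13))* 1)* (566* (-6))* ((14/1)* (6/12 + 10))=-8486604/13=-652815.69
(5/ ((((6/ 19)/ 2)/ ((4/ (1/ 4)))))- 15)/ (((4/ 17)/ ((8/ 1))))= 50150/ 3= 16716.67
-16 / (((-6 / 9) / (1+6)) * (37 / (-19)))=-3192 / 37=-86.27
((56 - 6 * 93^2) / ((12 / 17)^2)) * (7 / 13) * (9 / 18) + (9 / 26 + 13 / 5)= -262143109 / 9360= -28006.74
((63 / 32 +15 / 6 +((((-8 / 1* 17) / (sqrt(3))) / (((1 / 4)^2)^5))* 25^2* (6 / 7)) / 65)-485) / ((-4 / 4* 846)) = 15377 / 27072 +17825792000* sqrt(3) / 38493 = 802099.06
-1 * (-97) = 97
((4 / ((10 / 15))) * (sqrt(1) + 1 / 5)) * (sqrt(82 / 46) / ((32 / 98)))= 441 * sqrt(943) / 460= 29.44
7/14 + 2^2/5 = 13/10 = 1.30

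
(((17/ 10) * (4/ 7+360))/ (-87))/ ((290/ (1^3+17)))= -64362/ 147175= -0.44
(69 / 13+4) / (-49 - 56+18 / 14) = -7 / 78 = -0.09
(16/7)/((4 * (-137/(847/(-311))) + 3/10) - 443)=-19360/2045389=-0.01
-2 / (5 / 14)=-28 / 5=-5.60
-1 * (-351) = 351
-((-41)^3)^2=-4750104241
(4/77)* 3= 12/77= 0.16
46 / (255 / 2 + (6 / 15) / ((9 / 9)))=460 / 1279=0.36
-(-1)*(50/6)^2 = 625/9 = 69.44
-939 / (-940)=939 / 940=1.00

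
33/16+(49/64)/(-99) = 13019/6336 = 2.05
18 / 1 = 18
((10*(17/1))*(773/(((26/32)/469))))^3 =958878811377174919942144000/2197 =436449163121153809714221.20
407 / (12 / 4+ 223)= 1.80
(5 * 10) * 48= 2400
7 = 7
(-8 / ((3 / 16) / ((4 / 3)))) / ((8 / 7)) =-448 / 9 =-49.78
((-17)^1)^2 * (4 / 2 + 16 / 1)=5202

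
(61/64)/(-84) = -61/5376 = -0.01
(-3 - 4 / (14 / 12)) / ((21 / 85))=-1275 / 49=-26.02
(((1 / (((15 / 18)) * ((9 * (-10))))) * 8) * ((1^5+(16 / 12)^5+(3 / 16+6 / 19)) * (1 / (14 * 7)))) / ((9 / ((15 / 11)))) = -422347 / 447941340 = -0.00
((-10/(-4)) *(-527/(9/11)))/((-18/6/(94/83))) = 1362295/2241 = 607.90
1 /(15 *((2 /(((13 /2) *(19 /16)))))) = 0.26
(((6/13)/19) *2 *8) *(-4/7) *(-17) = 6528/1729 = 3.78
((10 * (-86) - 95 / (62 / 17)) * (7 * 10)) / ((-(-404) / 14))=-2149.33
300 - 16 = 284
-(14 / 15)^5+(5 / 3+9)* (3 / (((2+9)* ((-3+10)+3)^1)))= -3486064 / 8353125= -0.42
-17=-17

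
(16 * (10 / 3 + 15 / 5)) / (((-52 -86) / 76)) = -11552 / 207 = -55.81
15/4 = 3.75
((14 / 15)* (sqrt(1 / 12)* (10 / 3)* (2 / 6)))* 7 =98* sqrt(3) / 81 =2.10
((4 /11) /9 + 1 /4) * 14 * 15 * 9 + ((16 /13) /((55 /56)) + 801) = 1351.12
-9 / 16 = -0.56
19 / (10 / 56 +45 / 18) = 532 / 75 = 7.09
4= 4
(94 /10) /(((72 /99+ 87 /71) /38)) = 1394866 /7625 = 182.93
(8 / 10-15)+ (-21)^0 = -66 / 5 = -13.20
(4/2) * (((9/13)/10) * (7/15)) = 21/325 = 0.06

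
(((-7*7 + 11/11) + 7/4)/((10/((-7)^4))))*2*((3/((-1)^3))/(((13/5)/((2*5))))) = 6662775/26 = 256260.58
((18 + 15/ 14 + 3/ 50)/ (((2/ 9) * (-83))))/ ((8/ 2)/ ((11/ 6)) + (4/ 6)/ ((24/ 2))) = -2983068/ 6434575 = -0.46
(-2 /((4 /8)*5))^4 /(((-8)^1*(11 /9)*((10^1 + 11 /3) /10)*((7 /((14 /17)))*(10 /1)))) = -1728 /4791875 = -0.00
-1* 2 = -2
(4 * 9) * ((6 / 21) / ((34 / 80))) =2880 / 119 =24.20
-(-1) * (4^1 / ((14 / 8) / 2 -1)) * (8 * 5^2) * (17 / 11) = -108800 / 11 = -9890.91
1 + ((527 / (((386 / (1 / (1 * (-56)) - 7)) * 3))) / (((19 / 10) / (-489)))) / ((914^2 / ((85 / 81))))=4636639001759 / 4631856463584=1.00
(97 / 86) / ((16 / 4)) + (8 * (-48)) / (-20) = 33509 / 1720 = 19.48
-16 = -16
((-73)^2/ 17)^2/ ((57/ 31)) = 880345471/ 16473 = 53441.72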